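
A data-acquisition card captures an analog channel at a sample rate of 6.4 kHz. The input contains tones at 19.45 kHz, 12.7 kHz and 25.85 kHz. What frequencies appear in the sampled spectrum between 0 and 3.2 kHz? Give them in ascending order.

fs/2 = 3.2 kHz.
19.45 kHz mod fs = 0.25 kHz.
0.25 kHz ≤ fs/2 = 3.2 kHz, appears at 0.25 kHz.
12.7 kHz mod fs = 6.3 kHz.
6.3 kHz > fs/2 = 3.2 kHz, folds to fs − 6.3 kHz = 0.1 kHz.
25.85 kHz mod fs = 0.25 kHz.
0.25 kHz ≤ fs/2 = 3.2 kHz, appears at 0.25 kHz.
Distinct values: {0.1 kHz, 0.25 kHz}.

0.1 kHz, 0.25 kHz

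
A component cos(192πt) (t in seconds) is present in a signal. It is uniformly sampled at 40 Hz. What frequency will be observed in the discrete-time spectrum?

16 Hz

ω = 192π rad/s → f = ω/(2π) = 96 Hz.
96 Hz mod fs = 16 Hz.
16 Hz ≤ fs/2 = 20 Hz, appears at 16 Hz.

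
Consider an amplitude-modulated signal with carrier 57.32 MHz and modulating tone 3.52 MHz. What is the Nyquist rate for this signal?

AM sidebands sit at fc ± fm = 53.8 MHz and 60.84 MHz.
Highest-frequency component: 60.84 MHz.
Nyquist rate = 2 × 60.84 MHz = 121.68 MHz.

121.68 MHz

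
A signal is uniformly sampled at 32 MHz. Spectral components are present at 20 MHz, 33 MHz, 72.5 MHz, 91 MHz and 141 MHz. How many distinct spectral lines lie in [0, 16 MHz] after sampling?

5

fs/2 = 16 MHz.
20 MHz > fs/2 = 16 MHz, folds to fs − 20 MHz = 12 MHz.
33 MHz mod fs = 1 MHz.
1 MHz ≤ fs/2 = 16 MHz, appears at 1 MHz.
72.5 MHz mod fs = 8.5 MHz.
8.5 MHz ≤ fs/2 = 16 MHz, appears at 8.5 MHz.
91 MHz mod fs = 27 MHz.
27 MHz > fs/2 = 16 MHz, folds to fs − 27 MHz = 5 MHz.
141 MHz mod fs = 13 MHz.
13 MHz ≤ fs/2 = 16 MHz, appears at 13 MHz.
Distinct values: {1 MHz, 5 MHz, 8.5 MHz, 12 MHz, 13 MHz} → 5.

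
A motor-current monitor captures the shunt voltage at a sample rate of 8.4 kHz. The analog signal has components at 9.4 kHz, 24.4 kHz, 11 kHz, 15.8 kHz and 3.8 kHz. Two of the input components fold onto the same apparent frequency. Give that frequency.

1 kHz

fs/2 = 4.2 kHz.
9.4 kHz mod fs = 1 kHz.
1 kHz ≤ fs/2 = 4.2 kHz, appears at 1 kHz.
24.4 kHz mod fs = 7.6 kHz.
7.6 kHz > fs/2 = 4.2 kHz, folds to fs − 7.6 kHz = 0.8 kHz.
11 kHz mod fs = 2.6 kHz.
2.6 kHz ≤ fs/2 = 4.2 kHz, appears at 2.6 kHz.
15.8 kHz mod fs = 7.4 kHz.
7.4 kHz > fs/2 = 4.2 kHz, folds to fs − 7.4 kHz = 1 kHz.
3.8 kHz ≤ fs/2 = 4.2 kHz, passes unchanged.
9.4 kHz and 15.8 kHz both map to 1 kHz.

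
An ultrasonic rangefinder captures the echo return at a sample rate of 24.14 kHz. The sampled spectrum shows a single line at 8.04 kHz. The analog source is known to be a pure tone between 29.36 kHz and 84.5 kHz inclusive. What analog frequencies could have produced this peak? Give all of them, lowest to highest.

Frequencies that alias to 8.04 kHz are k·fs ± 8.04 kHz for integer k ≥ 0.
k=0: 8.04 kHz.
k=1: 16.1 kHz, 32.18 kHz.
k=2: 40.24 kHz, 56.32 kHz.
k=3: 64.38 kHz, 80.46 kHz.
k=4: 88.52 kHz, 104.6 kHz.
Within [29.36 kHz, 84.5 kHz]: 32.18 kHz, 40.24 kHz, 56.32 kHz, 64.38 kHz, 80.46 kHz.

32.18 kHz, 40.24 kHz, 56.32 kHz, 64.38 kHz, 80.46 kHz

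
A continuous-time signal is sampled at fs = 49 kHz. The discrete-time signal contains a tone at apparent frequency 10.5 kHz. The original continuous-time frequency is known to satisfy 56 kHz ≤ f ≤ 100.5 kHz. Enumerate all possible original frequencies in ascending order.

59.5 kHz, 87.5 kHz

Frequencies that alias to 10.5 kHz are k·fs ± 10.5 kHz for integer k ≥ 0.
k=0: 10.5 kHz.
k=1: 38.5 kHz, 59.5 kHz.
k=2: 87.5 kHz, 108.5 kHz.
k=3: 136.5 kHz, 157.5 kHz.
Within [56 kHz, 100.5 kHz]: 59.5 kHz, 87.5 kHz.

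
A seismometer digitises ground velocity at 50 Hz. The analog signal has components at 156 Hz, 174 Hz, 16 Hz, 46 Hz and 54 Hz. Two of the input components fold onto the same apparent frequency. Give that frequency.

fs/2 = 25 Hz.
156 Hz mod fs = 6 Hz.
6 Hz ≤ fs/2 = 25 Hz, appears at 6 Hz.
174 Hz mod fs = 24 Hz.
24 Hz ≤ fs/2 = 25 Hz, appears at 24 Hz.
16 Hz ≤ fs/2 = 25 Hz, passes unchanged.
46 Hz > fs/2 = 25 Hz, folds to fs − 46 Hz = 4 Hz.
54 Hz mod fs = 4 Hz.
4 Hz ≤ fs/2 = 25 Hz, appears at 4 Hz.
46 Hz and 54 Hz both map to 4 Hz.

4 Hz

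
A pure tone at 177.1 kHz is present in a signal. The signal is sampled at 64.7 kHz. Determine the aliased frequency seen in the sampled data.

177.1 kHz mod fs = 47.7 kHz.
47.7 kHz > fs/2 = 32.35 kHz, folds to fs − 47.7 kHz = 17 kHz.

17 kHz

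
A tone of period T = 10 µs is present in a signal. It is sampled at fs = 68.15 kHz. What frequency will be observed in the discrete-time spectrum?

31.85 kHz

T = 10 µs → f = 1/T = 100 kHz.
100 kHz mod fs = 31.85 kHz.
31.85 kHz ≤ fs/2 = 34.075 kHz, appears at 31.85 kHz.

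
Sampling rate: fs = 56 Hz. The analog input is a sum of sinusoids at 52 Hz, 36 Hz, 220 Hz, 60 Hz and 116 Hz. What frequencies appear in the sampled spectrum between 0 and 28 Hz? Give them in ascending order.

fs/2 = 28 Hz.
52 Hz > fs/2 = 28 Hz, folds to fs − 52 Hz = 4 Hz.
36 Hz > fs/2 = 28 Hz, folds to fs − 36 Hz = 20 Hz.
220 Hz mod fs = 52 Hz.
52 Hz > fs/2 = 28 Hz, folds to fs − 52 Hz = 4 Hz.
60 Hz mod fs = 4 Hz.
4 Hz ≤ fs/2 = 28 Hz, appears at 4 Hz.
116 Hz mod fs = 4 Hz.
4 Hz ≤ fs/2 = 28 Hz, appears at 4 Hz.
Distinct values: {4 Hz, 20 Hz}.

4 Hz, 20 Hz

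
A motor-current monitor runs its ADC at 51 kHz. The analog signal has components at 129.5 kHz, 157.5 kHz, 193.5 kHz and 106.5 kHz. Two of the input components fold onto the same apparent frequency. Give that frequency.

fs/2 = 25.5 kHz.
129.5 kHz mod fs = 27.5 kHz.
27.5 kHz > fs/2 = 25.5 kHz, folds to fs − 27.5 kHz = 23.5 kHz.
157.5 kHz mod fs = 4.5 kHz.
4.5 kHz ≤ fs/2 = 25.5 kHz, appears at 4.5 kHz.
193.5 kHz mod fs = 40.5 kHz.
40.5 kHz > fs/2 = 25.5 kHz, folds to fs − 40.5 kHz = 10.5 kHz.
106.5 kHz mod fs = 4.5 kHz.
4.5 kHz ≤ fs/2 = 25.5 kHz, appears at 4.5 kHz.
106.5 kHz and 157.5 kHz both map to 4.5 kHz.

4.5 kHz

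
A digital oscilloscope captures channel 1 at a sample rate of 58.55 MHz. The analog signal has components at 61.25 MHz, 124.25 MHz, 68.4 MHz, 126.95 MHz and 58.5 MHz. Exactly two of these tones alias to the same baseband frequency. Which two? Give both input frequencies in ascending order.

fs/2 = 29.275 MHz.
61.25 MHz mod fs = 2.7 MHz.
2.7 MHz ≤ fs/2 = 29.275 MHz, appears at 2.7 MHz.
124.25 MHz mod fs = 7.15 MHz.
7.15 MHz ≤ fs/2 = 29.275 MHz, appears at 7.15 MHz.
68.4 MHz mod fs = 9.85 MHz.
9.85 MHz ≤ fs/2 = 29.275 MHz, appears at 9.85 MHz.
126.95 MHz mod fs = 9.85 MHz.
9.85 MHz ≤ fs/2 = 29.275 MHz, appears at 9.85 MHz.
58.5 MHz > fs/2 = 29.275 MHz, folds to fs − 58.5 MHz = 0.05 MHz.
68.4 MHz and 126.95 MHz both map to 9.85 MHz.

68.4 MHz, 126.95 MHz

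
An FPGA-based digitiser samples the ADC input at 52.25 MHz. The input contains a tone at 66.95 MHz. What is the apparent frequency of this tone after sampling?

14.7 MHz

66.95 MHz mod fs = 14.7 MHz.
14.7 MHz ≤ fs/2 = 26.125 MHz, appears at 14.7 MHz.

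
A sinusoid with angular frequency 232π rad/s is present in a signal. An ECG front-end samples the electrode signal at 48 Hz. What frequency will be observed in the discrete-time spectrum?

20 Hz

ω = 232π rad/s → f = ω/(2π) = 116 Hz.
116 Hz mod fs = 20 Hz.
20 Hz ≤ fs/2 = 24 Hz, appears at 20 Hz.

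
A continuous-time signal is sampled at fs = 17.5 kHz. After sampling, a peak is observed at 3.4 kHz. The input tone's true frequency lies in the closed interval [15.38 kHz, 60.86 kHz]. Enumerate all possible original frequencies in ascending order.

Frequencies that alias to 3.4 kHz are k·fs ± 3.4 kHz for integer k ≥ 0.
k=0: 3.4 kHz.
k=1: 14.1 kHz, 20.9 kHz.
k=2: 31.6 kHz, 38.4 kHz.
k=3: 49.1 kHz, 55.9 kHz.
k=4: 66.6 kHz, 73.4 kHz.
Within [15.38 kHz, 60.86 kHz]: 20.9 kHz, 31.6 kHz, 38.4 kHz, 49.1 kHz, 55.9 kHz.

20.9 kHz, 31.6 kHz, 38.4 kHz, 49.1 kHz, 55.9 kHz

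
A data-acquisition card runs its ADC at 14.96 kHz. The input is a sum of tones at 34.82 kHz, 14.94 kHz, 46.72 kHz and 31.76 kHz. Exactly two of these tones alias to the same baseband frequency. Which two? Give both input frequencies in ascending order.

fs/2 = 7.48 kHz.
34.82 kHz mod fs = 4.9 kHz.
4.9 kHz ≤ fs/2 = 7.48 kHz, appears at 4.9 kHz.
14.94 kHz > fs/2 = 7.48 kHz, folds to fs − 14.94 kHz = 0.02 kHz.
46.72 kHz mod fs = 1.84 kHz.
1.84 kHz ≤ fs/2 = 7.48 kHz, appears at 1.84 kHz.
31.76 kHz mod fs = 1.84 kHz.
1.84 kHz ≤ fs/2 = 7.48 kHz, appears at 1.84 kHz.
31.76 kHz and 46.72 kHz both map to 1.84 kHz.

31.76 kHz, 46.72 kHz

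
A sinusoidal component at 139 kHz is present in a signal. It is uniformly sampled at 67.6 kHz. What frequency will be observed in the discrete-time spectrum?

3.8 kHz

139 kHz mod fs = 3.8 kHz.
3.8 kHz ≤ fs/2 = 33.8 kHz, appears at 3.8 kHz.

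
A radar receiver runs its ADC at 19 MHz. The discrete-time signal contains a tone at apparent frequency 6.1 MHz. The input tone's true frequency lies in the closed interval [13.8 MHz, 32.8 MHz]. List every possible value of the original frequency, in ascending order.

25.1 MHz, 31.9 MHz

Frequencies that alias to 6.1 MHz are k·fs ± 6.1 MHz for integer k ≥ 0.
k=0: 6.1 MHz.
k=1: 12.9 MHz, 25.1 MHz.
k=2: 31.9 MHz, 44.1 MHz.
k=3: 50.9 MHz, 63.1 MHz.
Within [13.8 MHz, 32.8 MHz]: 25.1 MHz, 31.9 MHz.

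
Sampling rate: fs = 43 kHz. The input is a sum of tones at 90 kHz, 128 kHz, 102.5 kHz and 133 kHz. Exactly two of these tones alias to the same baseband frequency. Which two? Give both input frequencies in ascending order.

fs/2 = 21.5 kHz.
90 kHz mod fs = 4 kHz.
4 kHz ≤ fs/2 = 21.5 kHz, appears at 4 kHz.
128 kHz mod fs = 42 kHz.
42 kHz > fs/2 = 21.5 kHz, folds to fs − 42 kHz = 1 kHz.
102.5 kHz mod fs = 16.5 kHz.
16.5 kHz ≤ fs/2 = 21.5 kHz, appears at 16.5 kHz.
133 kHz mod fs = 4 kHz.
4 kHz ≤ fs/2 = 21.5 kHz, appears at 4 kHz.
90 kHz and 133 kHz both map to 4 kHz.

90 kHz, 133 kHz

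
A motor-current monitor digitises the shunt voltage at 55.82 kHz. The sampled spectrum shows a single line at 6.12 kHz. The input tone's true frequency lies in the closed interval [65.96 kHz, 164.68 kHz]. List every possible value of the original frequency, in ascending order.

Frequencies that alias to 6.12 kHz are k·fs ± 6.12 kHz for integer k ≥ 0.
k=0: 6.12 kHz.
k=1: 49.7 kHz, 61.94 kHz.
k=2: 105.52 kHz, 117.76 kHz.
k=3: 161.34 kHz, 173.58 kHz.
k=4: 217.16 kHz, 229.4 kHz.
Within [65.96 kHz, 164.68 kHz]: 105.52 kHz, 117.76 kHz, 161.34 kHz.

105.52 kHz, 117.76 kHz, 161.34 kHz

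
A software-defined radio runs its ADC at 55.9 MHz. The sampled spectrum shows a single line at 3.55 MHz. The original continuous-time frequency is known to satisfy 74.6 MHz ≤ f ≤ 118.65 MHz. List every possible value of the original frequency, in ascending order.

108.25 MHz, 115.35 MHz

Frequencies that alias to 3.55 MHz are k·fs ± 3.55 MHz for integer k ≥ 0.
k=0: 3.55 MHz.
k=1: 52.35 MHz, 59.45 MHz.
k=2: 108.25 MHz, 115.35 MHz.
k=3: 164.15 MHz, 171.25 MHz.
Within [74.6 MHz, 118.65 MHz]: 108.25 MHz, 115.35 MHz.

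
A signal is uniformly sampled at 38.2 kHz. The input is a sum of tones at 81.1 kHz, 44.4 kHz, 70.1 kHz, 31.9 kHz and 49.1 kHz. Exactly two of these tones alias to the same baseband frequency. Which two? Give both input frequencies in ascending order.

31.9 kHz, 70.1 kHz

fs/2 = 19.1 kHz.
81.1 kHz mod fs = 4.7 kHz.
4.7 kHz ≤ fs/2 = 19.1 kHz, appears at 4.7 kHz.
44.4 kHz mod fs = 6.2 kHz.
6.2 kHz ≤ fs/2 = 19.1 kHz, appears at 6.2 kHz.
70.1 kHz mod fs = 31.9 kHz.
31.9 kHz > fs/2 = 19.1 kHz, folds to fs − 31.9 kHz = 6.3 kHz.
31.9 kHz > fs/2 = 19.1 kHz, folds to fs − 31.9 kHz = 6.3 kHz.
49.1 kHz mod fs = 10.9 kHz.
10.9 kHz ≤ fs/2 = 19.1 kHz, appears at 10.9 kHz.
31.9 kHz and 70.1 kHz both map to 6.3 kHz.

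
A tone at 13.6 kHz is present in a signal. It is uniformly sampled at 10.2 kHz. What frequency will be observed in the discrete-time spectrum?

13.6 kHz mod fs = 3.4 kHz.
3.4 kHz ≤ fs/2 = 5.1 kHz, appears at 3.4 kHz.

3.4 kHz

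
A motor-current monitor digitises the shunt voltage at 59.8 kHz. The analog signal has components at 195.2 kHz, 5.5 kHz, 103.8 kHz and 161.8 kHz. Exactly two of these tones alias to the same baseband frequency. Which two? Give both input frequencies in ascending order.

fs/2 = 29.9 kHz.
195.2 kHz mod fs = 15.8 kHz.
15.8 kHz ≤ fs/2 = 29.9 kHz, appears at 15.8 kHz.
5.5 kHz ≤ fs/2 = 29.9 kHz, passes unchanged.
103.8 kHz mod fs = 44 kHz.
44 kHz > fs/2 = 29.9 kHz, folds to fs − 44 kHz = 15.8 kHz.
161.8 kHz mod fs = 42.2 kHz.
42.2 kHz > fs/2 = 29.9 kHz, folds to fs − 42.2 kHz = 17.6 kHz.
103.8 kHz and 195.2 kHz both map to 15.8 kHz.

103.8 kHz, 195.2 kHz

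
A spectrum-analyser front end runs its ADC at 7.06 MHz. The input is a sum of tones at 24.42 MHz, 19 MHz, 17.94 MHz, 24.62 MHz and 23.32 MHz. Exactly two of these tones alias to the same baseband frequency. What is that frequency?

fs/2 = 3.53 MHz.
24.42 MHz mod fs = 3.24 MHz.
3.24 MHz ≤ fs/2 = 3.53 MHz, appears at 3.24 MHz.
19 MHz mod fs = 4.88 MHz.
4.88 MHz > fs/2 = 3.53 MHz, folds to fs − 4.88 MHz = 2.18 MHz.
17.94 MHz mod fs = 3.82 MHz.
3.82 MHz > fs/2 = 3.53 MHz, folds to fs − 3.82 MHz = 3.24 MHz.
24.62 MHz mod fs = 3.44 MHz.
3.44 MHz ≤ fs/2 = 3.53 MHz, appears at 3.44 MHz.
23.32 MHz mod fs = 2.14 MHz.
2.14 MHz ≤ fs/2 = 3.53 MHz, appears at 2.14 MHz.
17.94 MHz and 24.42 MHz both map to 3.24 MHz.

3.24 MHz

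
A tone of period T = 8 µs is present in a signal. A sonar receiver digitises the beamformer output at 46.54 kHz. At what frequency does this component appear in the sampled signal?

T = 8 µs → f = 1/T = 125 kHz.
125 kHz mod fs = 31.92 kHz.
31.92 kHz > fs/2 = 23.27 kHz, folds to fs − 31.92 kHz = 14.62 kHz.

14.62 kHz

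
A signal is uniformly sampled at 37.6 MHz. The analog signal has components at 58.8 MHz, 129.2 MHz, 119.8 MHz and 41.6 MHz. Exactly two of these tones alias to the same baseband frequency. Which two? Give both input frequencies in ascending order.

fs/2 = 18.8 MHz.
58.8 MHz mod fs = 21.2 MHz.
21.2 MHz > fs/2 = 18.8 MHz, folds to fs − 21.2 MHz = 16.4 MHz.
129.2 MHz mod fs = 16.4 MHz.
16.4 MHz ≤ fs/2 = 18.8 MHz, appears at 16.4 MHz.
119.8 MHz mod fs = 7 MHz.
7 MHz ≤ fs/2 = 18.8 MHz, appears at 7 MHz.
41.6 MHz mod fs = 4 MHz.
4 MHz ≤ fs/2 = 18.8 MHz, appears at 4 MHz.
58.8 MHz and 129.2 MHz both map to 16.4 MHz.

58.8 MHz, 129.2 MHz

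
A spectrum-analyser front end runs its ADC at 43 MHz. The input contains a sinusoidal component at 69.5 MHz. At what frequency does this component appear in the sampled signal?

16.5 MHz

69.5 MHz mod fs = 26.5 MHz.
26.5 MHz > fs/2 = 21.5 MHz, folds to fs − 26.5 MHz = 16.5 MHz.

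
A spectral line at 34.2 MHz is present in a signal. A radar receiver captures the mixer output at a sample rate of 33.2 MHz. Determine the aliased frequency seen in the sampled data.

34.2 MHz mod fs = 1 MHz.
1 MHz ≤ fs/2 = 16.6 MHz, appears at 1 MHz.

1 MHz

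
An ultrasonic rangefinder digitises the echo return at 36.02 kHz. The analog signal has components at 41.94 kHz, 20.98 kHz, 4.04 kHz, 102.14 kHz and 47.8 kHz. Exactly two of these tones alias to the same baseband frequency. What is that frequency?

fs/2 = 18.01 kHz.
41.94 kHz mod fs = 5.92 kHz.
5.92 kHz ≤ fs/2 = 18.01 kHz, appears at 5.92 kHz.
20.98 kHz > fs/2 = 18.01 kHz, folds to fs − 20.98 kHz = 15.04 kHz.
4.04 kHz ≤ fs/2 = 18.01 kHz, passes unchanged.
102.14 kHz mod fs = 30.1 kHz.
30.1 kHz > fs/2 = 18.01 kHz, folds to fs − 30.1 kHz = 5.92 kHz.
47.8 kHz mod fs = 11.78 kHz.
11.78 kHz ≤ fs/2 = 18.01 kHz, appears at 11.78 kHz.
41.94 kHz and 102.14 kHz both map to 5.92 kHz.

5.92 kHz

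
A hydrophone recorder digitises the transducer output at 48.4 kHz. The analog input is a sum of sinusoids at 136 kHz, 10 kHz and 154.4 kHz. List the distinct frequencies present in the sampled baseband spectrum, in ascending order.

9.2 kHz, 10 kHz

fs/2 = 24.2 kHz.
136 kHz mod fs = 39.2 kHz.
39.2 kHz > fs/2 = 24.2 kHz, folds to fs − 39.2 kHz = 9.2 kHz.
10 kHz ≤ fs/2 = 24.2 kHz, passes unchanged.
154.4 kHz mod fs = 9.2 kHz.
9.2 kHz ≤ fs/2 = 24.2 kHz, appears at 9.2 kHz.
Distinct values: {9.2 kHz, 10 kHz}.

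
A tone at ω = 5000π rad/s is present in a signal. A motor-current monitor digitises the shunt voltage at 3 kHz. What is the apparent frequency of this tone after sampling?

0.5 kHz

ω = 5000π rad/s → f = ω/(2π) = 2500 Hz = 2.5 kHz.
2.5 kHz > fs/2 = 1.5 kHz, folds to fs − 2.5 kHz = 0.5 kHz.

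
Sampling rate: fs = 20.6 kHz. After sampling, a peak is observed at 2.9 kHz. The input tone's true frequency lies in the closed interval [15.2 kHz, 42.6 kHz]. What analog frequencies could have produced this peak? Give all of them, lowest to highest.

17.7 kHz, 23.5 kHz, 38.3 kHz

Frequencies that alias to 2.9 kHz are k·fs ± 2.9 kHz for integer k ≥ 0.
k=0: 2.9 kHz.
k=1: 17.7 kHz, 23.5 kHz.
k=2: 38.3 kHz, 44.1 kHz.
k=3: 58.9 kHz, 64.7 kHz.
Within [15.2 kHz, 42.6 kHz]: 17.7 kHz, 23.5 kHz, 38.3 kHz.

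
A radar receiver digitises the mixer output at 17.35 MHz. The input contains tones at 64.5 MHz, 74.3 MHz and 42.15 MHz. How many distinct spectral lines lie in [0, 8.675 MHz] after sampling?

fs/2 = 8.675 MHz.
64.5 MHz mod fs = 12.45 MHz.
12.45 MHz > fs/2 = 8.675 MHz, folds to fs − 12.45 MHz = 4.9 MHz.
74.3 MHz mod fs = 4.9 MHz.
4.9 MHz ≤ fs/2 = 8.675 MHz, appears at 4.9 MHz.
42.15 MHz mod fs = 7.45 MHz.
7.45 MHz ≤ fs/2 = 8.675 MHz, appears at 7.45 MHz.
Distinct values: {4.9 MHz, 7.45 MHz} → 2.

2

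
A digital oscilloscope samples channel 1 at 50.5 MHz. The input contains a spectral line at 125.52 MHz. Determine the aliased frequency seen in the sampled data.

24.52 MHz

125.52 MHz mod fs = 24.52 MHz.
24.52 MHz ≤ fs/2 = 25.25 MHz, appears at 24.52 MHz.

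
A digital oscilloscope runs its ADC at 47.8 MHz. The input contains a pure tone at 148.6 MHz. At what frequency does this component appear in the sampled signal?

148.6 MHz mod fs = 5.2 MHz.
5.2 MHz ≤ fs/2 = 23.9 MHz, appears at 5.2 MHz.

5.2 MHz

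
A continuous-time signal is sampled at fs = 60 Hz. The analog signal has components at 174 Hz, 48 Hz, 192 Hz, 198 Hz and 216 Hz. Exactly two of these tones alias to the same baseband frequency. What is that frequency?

fs/2 = 30 Hz.
174 Hz mod fs = 54 Hz.
54 Hz > fs/2 = 30 Hz, folds to fs − 54 Hz = 6 Hz.
48 Hz > fs/2 = 30 Hz, folds to fs − 48 Hz = 12 Hz.
192 Hz mod fs = 12 Hz.
12 Hz ≤ fs/2 = 30 Hz, appears at 12 Hz.
198 Hz mod fs = 18 Hz.
18 Hz ≤ fs/2 = 30 Hz, appears at 18 Hz.
216 Hz mod fs = 36 Hz.
36 Hz > fs/2 = 30 Hz, folds to fs − 36 Hz = 24 Hz.
48 Hz and 192 Hz both map to 12 Hz.

12 Hz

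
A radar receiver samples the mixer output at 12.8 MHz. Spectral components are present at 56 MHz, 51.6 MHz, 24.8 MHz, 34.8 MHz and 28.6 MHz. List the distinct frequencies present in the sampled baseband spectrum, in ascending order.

fs/2 = 6.4 MHz.
56 MHz mod fs = 4.8 MHz.
4.8 MHz ≤ fs/2 = 6.4 MHz, appears at 4.8 MHz.
51.6 MHz mod fs = 0.4 MHz.
0.4 MHz ≤ fs/2 = 6.4 MHz, appears at 0.4 MHz.
24.8 MHz mod fs = 12 MHz.
12 MHz > fs/2 = 6.4 MHz, folds to fs − 12 MHz = 0.8 MHz.
34.8 MHz mod fs = 9.2 MHz.
9.2 MHz > fs/2 = 6.4 MHz, folds to fs − 9.2 MHz = 3.6 MHz.
28.6 MHz mod fs = 3 MHz.
3 MHz ≤ fs/2 = 6.4 MHz, appears at 3 MHz.
Distinct values: {0.4 MHz, 0.8 MHz, 3 MHz, 3.6 MHz, 4.8 MHz}.

0.4 MHz, 0.8 MHz, 3 MHz, 3.6 MHz, 4.8 MHz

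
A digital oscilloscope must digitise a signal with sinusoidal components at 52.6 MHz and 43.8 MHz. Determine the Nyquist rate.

Highest-frequency component: 52.6 MHz.
Nyquist rate = 2 × 52.6 MHz = 105.2 MHz.

105.2 MHz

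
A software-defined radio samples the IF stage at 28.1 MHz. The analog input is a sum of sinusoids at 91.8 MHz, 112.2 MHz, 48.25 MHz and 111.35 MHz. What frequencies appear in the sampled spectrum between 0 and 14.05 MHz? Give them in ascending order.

fs/2 = 14.05 MHz.
91.8 MHz mod fs = 7.5 MHz.
7.5 MHz ≤ fs/2 = 14.05 MHz, appears at 7.5 MHz.
112.2 MHz mod fs = 27.9 MHz.
27.9 MHz > fs/2 = 14.05 MHz, folds to fs − 27.9 MHz = 0.2 MHz.
48.25 MHz mod fs = 20.15 MHz.
20.15 MHz > fs/2 = 14.05 MHz, folds to fs − 20.15 MHz = 7.95 MHz.
111.35 MHz mod fs = 27.05 MHz.
27.05 MHz > fs/2 = 14.05 MHz, folds to fs − 27.05 MHz = 1.05 MHz.
Distinct values: {0.2 MHz, 1.05 MHz, 7.5 MHz, 7.95 MHz}.

0.2 MHz, 1.05 MHz, 7.5 MHz, 7.95 MHz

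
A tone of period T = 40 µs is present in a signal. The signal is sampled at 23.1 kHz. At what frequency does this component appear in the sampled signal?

T = 40 µs → f = 1/T = 25 kHz.
25 kHz mod fs = 1.9 kHz.
1.9 kHz ≤ fs/2 = 11.55 kHz, appears at 1.9 kHz.

1.9 kHz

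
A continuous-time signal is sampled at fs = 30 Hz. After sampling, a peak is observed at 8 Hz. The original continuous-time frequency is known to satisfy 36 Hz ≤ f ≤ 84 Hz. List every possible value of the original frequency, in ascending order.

Frequencies that alias to 8 Hz are k·fs ± 8 Hz for integer k ≥ 0.
k=0: 8 Hz.
k=1: 22 Hz, 38 Hz.
k=2: 52 Hz, 68 Hz.
k=3: 82 Hz, 98 Hz.
k=4: 112 Hz, 128 Hz.
Within [36 Hz, 84 Hz]: 38 Hz, 52 Hz, 68 Hz, 82 Hz.

38 Hz, 52 Hz, 68 Hz, 82 Hz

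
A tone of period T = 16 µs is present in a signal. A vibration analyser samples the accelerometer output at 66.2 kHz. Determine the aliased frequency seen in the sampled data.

T = 16 µs → f = 1/T = 62.5 kHz.
62.5 kHz > fs/2 = 33.1 kHz, folds to fs − 62.5 kHz = 3.7 kHz.

3.7 kHz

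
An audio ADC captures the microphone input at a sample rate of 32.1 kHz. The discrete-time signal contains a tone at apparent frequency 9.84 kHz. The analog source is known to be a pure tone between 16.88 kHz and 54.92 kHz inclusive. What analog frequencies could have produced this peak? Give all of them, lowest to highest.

Frequencies that alias to 9.84 kHz are k·fs ± 9.84 kHz for integer k ≥ 0.
k=0: 9.84 kHz.
k=1: 22.26 kHz, 41.94 kHz.
k=2: 54.36 kHz, 74.04 kHz.
k=3: 86.46 kHz, 106.14 kHz.
Within [16.88 kHz, 54.92 kHz]: 22.26 kHz, 41.94 kHz, 54.36 kHz.

22.26 kHz, 41.94 kHz, 54.36 kHz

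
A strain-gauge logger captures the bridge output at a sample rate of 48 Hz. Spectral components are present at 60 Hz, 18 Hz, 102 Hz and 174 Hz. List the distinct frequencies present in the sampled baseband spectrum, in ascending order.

6 Hz, 12 Hz, 18 Hz

fs/2 = 24 Hz.
60 Hz mod fs = 12 Hz.
12 Hz ≤ fs/2 = 24 Hz, appears at 12 Hz.
18 Hz ≤ fs/2 = 24 Hz, passes unchanged.
102 Hz mod fs = 6 Hz.
6 Hz ≤ fs/2 = 24 Hz, appears at 6 Hz.
174 Hz mod fs = 30 Hz.
30 Hz > fs/2 = 24 Hz, folds to fs − 30 Hz = 18 Hz.
Distinct values: {6 Hz, 12 Hz, 18 Hz}.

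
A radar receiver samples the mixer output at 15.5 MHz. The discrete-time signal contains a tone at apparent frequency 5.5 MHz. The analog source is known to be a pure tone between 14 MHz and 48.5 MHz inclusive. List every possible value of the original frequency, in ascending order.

Frequencies that alias to 5.5 MHz are k·fs ± 5.5 MHz for integer k ≥ 0.
k=0: 5.5 MHz.
k=1: 10 MHz, 21 MHz.
k=2: 25.5 MHz, 36.5 MHz.
k=3: 41 MHz, 52 MHz.
k=4: 56.5 MHz, 67.5 MHz.
Within [14 MHz, 48.5 MHz]: 21 MHz, 25.5 MHz, 36.5 MHz, 41 MHz.

21 MHz, 25.5 MHz, 36.5 MHz, 41 MHz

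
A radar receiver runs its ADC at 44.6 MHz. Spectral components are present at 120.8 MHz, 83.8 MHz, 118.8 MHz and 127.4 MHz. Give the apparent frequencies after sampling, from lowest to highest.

5.4 MHz, 6.4 MHz, 13 MHz, 15 MHz

fs/2 = 22.3 MHz.
120.8 MHz mod fs = 31.6 MHz.
31.6 MHz > fs/2 = 22.3 MHz, folds to fs − 31.6 MHz = 13 MHz.
83.8 MHz mod fs = 39.2 MHz.
39.2 MHz > fs/2 = 22.3 MHz, folds to fs − 39.2 MHz = 5.4 MHz.
118.8 MHz mod fs = 29.6 MHz.
29.6 MHz > fs/2 = 22.3 MHz, folds to fs − 29.6 MHz = 15 MHz.
127.4 MHz mod fs = 38.2 MHz.
38.2 MHz > fs/2 = 22.3 MHz, folds to fs − 38.2 MHz = 6.4 MHz.
Distinct values: {5.4 MHz, 6.4 MHz, 13 MHz, 15 MHz}.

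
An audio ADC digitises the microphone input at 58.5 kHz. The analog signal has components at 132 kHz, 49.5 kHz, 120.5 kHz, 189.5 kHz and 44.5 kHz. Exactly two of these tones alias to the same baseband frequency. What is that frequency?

fs/2 = 29.25 kHz.
132 kHz mod fs = 15 kHz.
15 kHz ≤ fs/2 = 29.25 kHz, appears at 15 kHz.
49.5 kHz > fs/2 = 29.25 kHz, folds to fs − 49.5 kHz = 9 kHz.
120.5 kHz mod fs = 3.5 kHz.
3.5 kHz ≤ fs/2 = 29.25 kHz, appears at 3.5 kHz.
189.5 kHz mod fs = 14 kHz.
14 kHz ≤ fs/2 = 29.25 kHz, appears at 14 kHz.
44.5 kHz > fs/2 = 29.25 kHz, folds to fs − 44.5 kHz = 14 kHz.
44.5 kHz and 189.5 kHz both map to 14 kHz.

14 kHz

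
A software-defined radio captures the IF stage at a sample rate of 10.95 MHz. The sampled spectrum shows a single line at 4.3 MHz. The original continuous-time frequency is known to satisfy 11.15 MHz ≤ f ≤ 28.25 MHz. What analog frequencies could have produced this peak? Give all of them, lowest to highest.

Frequencies that alias to 4.3 MHz are k·fs ± 4.3 MHz for integer k ≥ 0.
k=0: 4.3 MHz.
k=1: 6.65 MHz, 15.25 MHz.
k=2: 17.6 MHz, 26.2 MHz.
k=3: 28.55 MHz, 37.15 MHz.
Within [11.15 MHz, 28.25 MHz]: 15.25 MHz, 17.6 MHz, 26.2 MHz.

15.25 MHz, 17.6 MHz, 26.2 MHz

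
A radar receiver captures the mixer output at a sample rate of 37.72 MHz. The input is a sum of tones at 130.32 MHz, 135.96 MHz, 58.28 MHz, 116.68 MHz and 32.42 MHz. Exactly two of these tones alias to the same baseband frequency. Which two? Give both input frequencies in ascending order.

fs/2 = 18.86 MHz.
130.32 MHz mod fs = 17.16 MHz.
17.16 MHz ≤ fs/2 = 18.86 MHz, appears at 17.16 MHz.
135.96 MHz mod fs = 22.8 MHz.
22.8 MHz > fs/2 = 18.86 MHz, folds to fs − 22.8 MHz = 14.92 MHz.
58.28 MHz mod fs = 20.56 MHz.
20.56 MHz > fs/2 = 18.86 MHz, folds to fs − 20.56 MHz = 17.16 MHz.
116.68 MHz mod fs = 3.52 MHz.
3.52 MHz ≤ fs/2 = 18.86 MHz, appears at 3.52 MHz.
32.42 MHz > fs/2 = 18.86 MHz, folds to fs − 32.42 MHz = 5.3 MHz.
58.28 MHz and 130.32 MHz both map to 17.16 MHz.

58.28 MHz, 130.32 MHz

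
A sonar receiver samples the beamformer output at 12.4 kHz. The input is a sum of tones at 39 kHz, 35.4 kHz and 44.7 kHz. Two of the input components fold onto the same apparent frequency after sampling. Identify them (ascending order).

35.4 kHz, 39 kHz

fs/2 = 6.2 kHz.
39 kHz mod fs = 1.8 kHz.
1.8 kHz ≤ fs/2 = 6.2 kHz, appears at 1.8 kHz.
35.4 kHz mod fs = 10.6 kHz.
10.6 kHz > fs/2 = 6.2 kHz, folds to fs − 10.6 kHz = 1.8 kHz.
44.7 kHz mod fs = 7.5 kHz.
7.5 kHz > fs/2 = 6.2 kHz, folds to fs − 7.5 kHz = 4.9 kHz.
35.4 kHz and 39 kHz both map to 1.8 kHz.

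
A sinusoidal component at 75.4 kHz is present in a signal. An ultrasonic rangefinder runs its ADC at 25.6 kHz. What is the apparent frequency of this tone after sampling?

75.4 kHz mod fs = 24.2 kHz.
24.2 kHz > fs/2 = 12.8 kHz, folds to fs − 24.2 kHz = 1.4 kHz.

1.4 kHz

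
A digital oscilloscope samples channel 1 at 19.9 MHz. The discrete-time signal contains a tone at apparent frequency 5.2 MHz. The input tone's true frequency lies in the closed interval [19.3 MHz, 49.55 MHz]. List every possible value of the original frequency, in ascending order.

Frequencies that alias to 5.2 MHz are k·fs ± 5.2 MHz for integer k ≥ 0.
k=0: 5.2 MHz.
k=1: 14.7 MHz, 25.1 MHz.
k=2: 34.6 MHz, 45 MHz.
k=3: 54.5 MHz, 64.9 MHz.
Within [19.3 MHz, 49.55 MHz]: 25.1 MHz, 34.6 MHz, 45 MHz.

25.1 MHz, 34.6 MHz, 45 MHz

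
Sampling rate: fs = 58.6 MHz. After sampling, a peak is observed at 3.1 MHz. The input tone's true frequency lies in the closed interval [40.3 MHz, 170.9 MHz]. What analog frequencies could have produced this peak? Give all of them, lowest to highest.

Frequencies that alias to 3.1 MHz are k·fs ± 3.1 MHz for integer k ≥ 0.
k=0: 3.1 MHz.
k=1: 55.5 MHz, 61.7 MHz.
k=2: 114.1 MHz, 120.3 MHz.
k=3: 172.7 MHz, 178.9 MHz.
Within [40.3 MHz, 170.9 MHz]: 55.5 MHz, 61.7 MHz, 114.1 MHz, 120.3 MHz.

55.5 MHz, 61.7 MHz, 114.1 MHz, 120.3 MHz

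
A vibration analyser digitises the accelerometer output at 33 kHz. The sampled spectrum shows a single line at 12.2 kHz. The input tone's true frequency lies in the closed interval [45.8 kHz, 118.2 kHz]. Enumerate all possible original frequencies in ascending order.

Frequencies that alias to 12.2 kHz are k·fs ± 12.2 kHz for integer k ≥ 0.
k=0: 12.2 kHz.
k=1: 20.8 kHz, 45.2 kHz.
k=2: 53.8 kHz, 78.2 kHz.
k=3: 86.8 kHz, 111.2 kHz.
k=4: 119.8 kHz, 144.2 kHz.
Within [45.8 kHz, 118.2 kHz]: 53.8 kHz, 78.2 kHz, 86.8 kHz, 111.2 kHz.

53.8 kHz, 78.2 kHz, 86.8 kHz, 111.2 kHz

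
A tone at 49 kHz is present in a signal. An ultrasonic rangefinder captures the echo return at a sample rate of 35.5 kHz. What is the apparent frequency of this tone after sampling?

49 kHz mod fs = 13.5 kHz.
13.5 kHz ≤ fs/2 = 17.75 kHz, appears at 13.5 kHz.

13.5 kHz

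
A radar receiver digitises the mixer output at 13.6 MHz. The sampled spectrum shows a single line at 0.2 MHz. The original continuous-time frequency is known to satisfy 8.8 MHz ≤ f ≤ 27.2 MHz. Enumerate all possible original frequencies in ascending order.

Frequencies that alias to 0.2 MHz are k·fs ± 0.2 MHz for integer k ≥ 0.
k=0: 0.2 MHz.
k=1: 13.4 MHz, 13.8 MHz.
k=2: 27 MHz, 27.4 MHz.
k=3: 40.6 MHz, 41 MHz.
Within [8.8 MHz, 27.2 MHz]: 13.4 MHz, 13.8 MHz, 27 MHz.

13.4 MHz, 13.8 MHz, 27 MHz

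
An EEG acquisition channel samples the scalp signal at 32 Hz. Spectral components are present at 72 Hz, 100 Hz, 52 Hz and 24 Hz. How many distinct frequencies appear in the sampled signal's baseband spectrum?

3

fs/2 = 16 Hz.
72 Hz mod fs = 8 Hz.
8 Hz ≤ fs/2 = 16 Hz, appears at 8 Hz.
100 Hz mod fs = 4 Hz.
4 Hz ≤ fs/2 = 16 Hz, appears at 4 Hz.
52 Hz mod fs = 20 Hz.
20 Hz > fs/2 = 16 Hz, folds to fs − 20 Hz = 12 Hz.
24 Hz > fs/2 = 16 Hz, folds to fs − 24 Hz = 8 Hz.
Distinct values: {4 Hz, 8 Hz, 12 Hz} → 3.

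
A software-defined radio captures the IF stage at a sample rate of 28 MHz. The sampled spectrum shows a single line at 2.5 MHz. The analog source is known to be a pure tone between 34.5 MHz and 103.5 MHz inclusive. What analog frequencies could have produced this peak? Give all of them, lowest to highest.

53.5 MHz, 58.5 MHz, 81.5 MHz, 86.5 MHz

Frequencies that alias to 2.5 MHz are k·fs ± 2.5 MHz for integer k ≥ 0.
k=0: 2.5 MHz.
k=1: 25.5 MHz, 30.5 MHz.
k=2: 53.5 MHz, 58.5 MHz.
k=3: 81.5 MHz, 86.5 MHz.
k=4: 109.5 MHz, 114.5 MHz.
Within [34.5 MHz, 103.5 MHz]: 53.5 MHz, 58.5 MHz, 81.5 MHz, 86.5 MHz.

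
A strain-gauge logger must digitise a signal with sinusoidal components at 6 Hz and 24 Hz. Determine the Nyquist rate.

48 Hz

Highest-frequency component: 24 Hz.
Nyquist rate = 2 × 24 Hz = 48 Hz.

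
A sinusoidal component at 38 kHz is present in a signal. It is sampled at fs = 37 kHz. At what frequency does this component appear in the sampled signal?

1 kHz

38 kHz mod fs = 1 kHz.
1 kHz ≤ fs/2 = 18.5 kHz, appears at 1 kHz.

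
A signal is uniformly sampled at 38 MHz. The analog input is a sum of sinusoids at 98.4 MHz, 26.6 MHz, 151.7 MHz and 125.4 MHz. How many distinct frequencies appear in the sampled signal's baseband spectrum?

fs/2 = 19 MHz.
98.4 MHz mod fs = 22.4 MHz.
22.4 MHz > fs/2 = 19 MHz, folds to fs − 22.4 MHz = 15.6 MHz.
26.6 MHz > fs/2 = 19 MHz, folds to fs − 26.6 MHz = 11.4 MHz.
151.7 MHz mod fs = 37.7 MHz.
37.7 MHz > fs/2 = 19 MHz, folds to fs − 37.7 MHz = 0.3 MHz.
125.4 MHz mod fs = 11.4 MHz.
11.4 MHz ≤ fs/2 = 19 MHz, appears at 11.4 MHz.
Distinct values: {0.3 MHz, 11.4 MHz, 15.6 MHz} → 3.

3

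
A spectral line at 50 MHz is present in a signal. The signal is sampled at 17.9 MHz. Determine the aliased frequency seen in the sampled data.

3.7 MHz

50 MHz mod fs = 14.2 MHz.
14.2 MHz > fs/2 = 8.95 MHz, folds to fs − 14.2 MHz = 3.7 MHz.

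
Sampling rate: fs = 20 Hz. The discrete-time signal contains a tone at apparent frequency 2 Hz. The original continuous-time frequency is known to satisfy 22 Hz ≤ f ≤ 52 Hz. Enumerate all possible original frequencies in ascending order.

Frequencies that alias to 2 Hz are k·fs ± 2 Hz for integer k ≥ 0.
k=0: 2 Hz.
k=1: 18 Hz, 22 Hz.
k=2: 38 Hz, 42 Hz.
k=3: 58 Hz, 62 Hz.
Within [22 Hz, 52 Hz]: 22 Hz, 38 Hz, 42 Hz.

22 Hz, 38 Hz, 42 Hz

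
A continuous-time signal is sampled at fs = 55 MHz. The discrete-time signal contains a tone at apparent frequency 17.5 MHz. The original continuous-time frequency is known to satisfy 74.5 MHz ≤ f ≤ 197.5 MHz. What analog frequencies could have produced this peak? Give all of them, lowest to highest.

92.5 MHz, 127.5 MHz, 147.5 MHz, 182.5 MHz

Frequencies that alias to 17.5 MHz are k·fs ± 17.5 MHz for integer k ≥ 0.
k=0: 17.5 MHz.
k=1: 37.5 MHz, 72.5 MHz.
k=2: 92.5 MHz, 127.5 MHz.
k=3: 147.5 MHz, 182.5 MHz.
k=4: 202.5 MHz, 237.5 MHz.
Within [74.5 MHz, 197.5 MHz]: 92.5 MHz, 127.5 MHz, 147.5 MHz, 182.5 MHz.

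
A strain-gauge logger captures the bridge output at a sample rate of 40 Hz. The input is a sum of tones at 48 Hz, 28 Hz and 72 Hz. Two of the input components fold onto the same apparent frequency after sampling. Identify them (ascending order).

fs/2 = 20 Hz.
48 Hz mod fs = 8 Hz.
8 Hz ≤ fs/2 = 20 Hz, appears at 8 Hz.
28 Hz > fs/2 = 20 Hz, folds to fs − 28 Hz = 12 Hz.
72 Hz mod fs = 32 Hz.
32 Hz > fs/2 = 20 Hz, folds to fs − 32 Hz = 8 Hz.
48 Hz and 72 Hz both map to 8 Hz.

48 Hz, 72 Hz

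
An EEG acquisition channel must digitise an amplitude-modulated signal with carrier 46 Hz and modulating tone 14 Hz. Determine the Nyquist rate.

120 Hz

AM sidebands sit at fc ± fm = 32 Hz and 60 Hz.
Highest-frequency component: 60 Hz.
Nyquist rate = 2 × 60 Hz = 120 Hz.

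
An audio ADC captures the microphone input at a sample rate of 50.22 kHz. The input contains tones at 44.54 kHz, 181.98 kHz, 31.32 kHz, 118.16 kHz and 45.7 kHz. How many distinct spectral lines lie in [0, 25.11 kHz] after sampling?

fs/2 = 25.11 kHz.
44.54 kHz > fs/2 = 25.11 kHz, folds to fs − 44.54 kHz = 5.68 kHz.
181.98 kHz mod fs = 31.32 kHz.
31.32 kHz > fs/2 = 25.11 kHz, folds to fs − 31.32 kHz = 18.9 kHz.
31.32 kHz > fs/2 = 25.11 kHz, folds to fs − 31.32 kHz = 18.9 kHz.
118.16 kHz mod fs = 17.72 kHz.
17.72 kHz ≤ fs/2 = 25.11 kHz, appears at 17.72 kHz.
45.7 kHz > fs/2 = 25.11 kHz, folds to fs − 45.7 kHz = 4.52 kHz.
Distinct values: {4.52 kHz, 5.68 kHz, 17.72 kHz, 18.9 kHz} → 4.

4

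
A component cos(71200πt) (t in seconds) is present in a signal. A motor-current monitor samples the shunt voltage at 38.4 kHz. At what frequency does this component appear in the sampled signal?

2.8 kHz

ω = 71200π rad/s → f = ω/(2π) = 35600 Hz = 35.6 kHz.
35.6 kHz > fs/2 = 19.2 kHz, folds to fs − 35.6 kHz = 2.8 kHz.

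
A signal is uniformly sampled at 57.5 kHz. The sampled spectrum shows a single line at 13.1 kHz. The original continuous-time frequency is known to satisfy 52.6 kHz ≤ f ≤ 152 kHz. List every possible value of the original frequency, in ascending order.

Frequencies that alias to 13.1 kHz are k·fs ± 13.1 kHz for integer k ≥ 0.
k=0: 13.1 kHz.
k=1: 44.4 kHz, 70.6 kHz.
k=2: 101.9 kHz, 128.1 kHz.
k=3: 159.4 kHz, 185.6 kHz.
Within [52.6 kHz, 152 kHz]: 70.6 kHz, 101.9 kHz, 128.1 kHz.

70.6 kHz, 101.9 kHz, 128.1 kHz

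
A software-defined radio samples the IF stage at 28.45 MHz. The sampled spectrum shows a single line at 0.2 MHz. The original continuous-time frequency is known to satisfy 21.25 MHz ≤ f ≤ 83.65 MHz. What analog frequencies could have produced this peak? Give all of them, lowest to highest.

28.25 MHz, 28.65 MHz, 56.7 MHz, 57.1 MHz

Frequencies that alias to 0.2 MHz are k·fs ± 0.2 MHz for integer k ≥ 0.
k=0: 0.2 MHz.
k=1: 28.25 MHz, 28.65 MHz.
k=2: 56.7 MHz, 57.1 MHz.
k=3: 85.15 MHz, 85.55 MHz.
Within [21.25 MHz, 83.65 MHz]: 28.25 MHz, 28.65 MHz, 56.7 MHz, 57.1 MHz.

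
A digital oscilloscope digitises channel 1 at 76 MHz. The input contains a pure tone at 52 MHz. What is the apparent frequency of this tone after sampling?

52 MHz > fs/2 = 38 MHz, folds to fs − 52 MHz = 24 MHz.

24 MHz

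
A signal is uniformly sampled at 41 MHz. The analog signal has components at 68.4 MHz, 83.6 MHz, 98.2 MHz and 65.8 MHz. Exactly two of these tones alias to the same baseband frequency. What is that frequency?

16.2 MHz

fs/2 = 20.5 MHz.
68.4 MHz mod fs = 27.4 MHz.
27.4 MHz > fs/2 = 20.5 MHz, folds to fs − 27.4 MHz = 13.6 MHz.
83.6 MHz mod fs = 1.6 MHz.
1.6 MHz ≤ fs/2 = 20.5 MHz, appears at 1.6 MHz.
98.2 MHz mod fs = 16.2 MHz.
16.2 MHz ≤ fs/2 = 20.5 MHz, appears at 16.2 MHz.
65.8 MHz mod fs = 24.8 MHz.
24.8 MHz > fs/2 = 20.5 MHz, folds to fs − 24.8 MHz = 16.2 MHz.
65.8 MHz and 98.2 MHz both map to 16.2 MHz.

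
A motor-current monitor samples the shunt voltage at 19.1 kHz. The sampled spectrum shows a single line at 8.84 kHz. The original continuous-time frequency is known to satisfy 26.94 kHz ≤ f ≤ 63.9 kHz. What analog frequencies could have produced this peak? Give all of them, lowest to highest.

Frequencies that alias to 8.84 kHz are k·fs ± 8.84 kHz for integer k ≥ 0.
k=0: 8.84 kHz.
k=1: 10.26 kHz, 27.94 kHz.
k=2: 29.36 kHz, 47.04 kHz.
k=3: 48.46 kHz, 66.14 kHz.
k=4: 67.56 kHz, 85.24 kHz.
Within [26.94 kHz, 63.9 kHz]: 27.94 kHz, 29.36 kHz, 47.04 kHz, 48.46 kHz.

27.94 kHz, 29.36 kHz, 47.04 kHz, 48.46 kHz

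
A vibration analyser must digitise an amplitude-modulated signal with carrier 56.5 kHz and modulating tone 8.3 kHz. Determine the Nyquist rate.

AM sidebands sit at fc ± fm = 48.2 kHz and 64.8 kHz.
Highest-frequency component: 64.8 kHz.
Nyquist rate = 2 × 64.8 kHz = 129.6 kHz.

129.6 kHz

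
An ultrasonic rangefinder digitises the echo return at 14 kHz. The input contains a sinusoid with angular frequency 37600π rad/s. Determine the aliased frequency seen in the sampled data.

ω = 37600π rad/s → f = ω/(2π) = 18800 Hz = 18.8 kHz.
18.8 kHz mod fs = 4.8 kHz.
4.8 kHz ≤ fs/2 = 7 kHz, appears at 4.8 kHz.

4.8 kHz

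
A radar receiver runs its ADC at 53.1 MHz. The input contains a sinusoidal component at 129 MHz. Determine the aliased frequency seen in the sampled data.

22.8 MHz

129 MHz mod fs = 22.8 MHz.
22.8 MHz ≤ fs/2 = 26.55 MHz, appears at 22.8 MHz.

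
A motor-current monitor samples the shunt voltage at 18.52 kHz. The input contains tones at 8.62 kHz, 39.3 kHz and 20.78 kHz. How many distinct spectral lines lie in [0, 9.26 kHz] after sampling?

fs/2 = 9.26 kHz.
8.62 kHz ≤ fs/2 = 9.26 kHz, passes unchanged.
39.3 kHz mod fs = 2.26 kHz.
2.26 kHz ≤ fs/2 = 9.26 kHz, appears at 2.26 kHz.
20.78 kHz mod fs = 2.26 kHz.
2.26 kHz ≤ fs/2 = 9.26 kHz, appears at 2.26 kHz.
Distinct values: {2.26 kHz, 8.62 kHz} → 2.

2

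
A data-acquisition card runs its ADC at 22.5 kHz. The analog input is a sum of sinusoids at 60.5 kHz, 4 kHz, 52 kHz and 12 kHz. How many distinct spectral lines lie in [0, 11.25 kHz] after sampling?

fs/2 = 11.25 kHz.
60.5 kHz mod fs = 15.5 kHz.
15.5 kHz > fs/2 = 11.25 kHz, folds to fs − 15.5 kHz = 7 kHz.
4 kHz ≤ fs/2 = 11.25 kHz, passes unchanged.
52 kHz mod fs = 7 kHz.
7 kHz ≤ fs/2 = 11.25 kHz, appears at 7 kHz.
12 kHz > fs/2 = 11.25 kHz, folds to fs − 12 kHz = 10.5 kHz.
Distinct values: {4 kHz, 7 kHz, 10.5 kHz} → 3.

3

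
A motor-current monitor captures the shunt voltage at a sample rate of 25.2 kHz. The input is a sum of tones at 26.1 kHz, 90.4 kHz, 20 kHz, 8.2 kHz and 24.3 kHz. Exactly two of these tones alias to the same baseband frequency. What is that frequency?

0.9 kHz

fs/2 = 12.6 kHz.
26.1 kHz mod fs = 0.9 kHz.
0.9 kHz ≤ fs/2 = 12.6 kHz, appears at 0.9 kHz.
90.4 kHz mod fs = 14.8 kHz.
14.8 kHz > fs/2 = 12.6 kHz, folds to fs − 14.8 kHz = 10.4 kHz.
20 kHz > fs/2 = 12.6 kHz, folds to fs − 20 kHz = 5.2 kHz.
8.2 kHz ≤ fs/2 = 12.6 kHz, passes unchanged.
24.3 kHz > fs/2 = 12.6 kHz, folds to fs − 24.3 kHz = 0.9 kHz.
24.3 kHz and 26.1 kHz both map to 0.9 kHz.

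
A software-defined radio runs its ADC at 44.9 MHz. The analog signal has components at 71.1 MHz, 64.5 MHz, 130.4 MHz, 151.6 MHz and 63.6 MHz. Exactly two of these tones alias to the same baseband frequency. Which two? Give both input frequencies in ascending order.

63.6 MHz, 71.1 MHz

fs/2 = 22.45 MHz.
71.1 MHz mod fs = 26.2 MHz.
26.2 MHz > fs/2 = 22.45 MHz, folds to fs − 26.2 MHz = 18.7 MHz.
64.5 MHz mod fs = 19.6 MHz.
19.6 MHz ≤ fs/2 = 22.45 MHz, appears at 19.6 MHz.
130.4 MHz mod fs = 40.6 MHz.
40.6 MHz > fs/2 = 22.45 MHz, folds to fs − 40.6 MHz = 4.3 MHz.
151.6 MHz mod fs = 16.9 MHz.
16.9 MHz ≤ fs/2 = 22.45 MHz, appears at 16.9 MHz.
63.6 MHz mod fs = 18.7 MHz.
18.7 MHz ≤ fs/2 = 22.45 MHz, appears at 18.7 MHz.
63.6 MHz and 71.1 MHz both map to 18.7 MHz.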